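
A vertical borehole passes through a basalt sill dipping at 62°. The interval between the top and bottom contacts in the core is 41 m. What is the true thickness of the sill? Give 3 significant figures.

True thickness t = h · cos(dip) = 41 × cos 62°
t = 41 × 0.4695 = 19.248 m

19.2 m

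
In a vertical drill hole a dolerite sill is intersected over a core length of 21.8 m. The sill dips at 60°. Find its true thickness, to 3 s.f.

10.9 m

True thickness t = h · cos(dip) = 21.8 × cos 60°
t = 21.8 × 0.5000 = 10.900 m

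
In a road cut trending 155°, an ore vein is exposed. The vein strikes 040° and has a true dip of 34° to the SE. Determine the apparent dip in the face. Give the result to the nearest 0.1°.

The section lies 65° from the strike.
tan(apparent dip) = tan 34° · sin 65° = 0.6113
α = arctan(0.6113) = 31.44°

31.4°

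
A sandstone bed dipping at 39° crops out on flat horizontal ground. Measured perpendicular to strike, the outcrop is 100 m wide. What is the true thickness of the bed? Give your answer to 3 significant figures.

True thickness t = w · sin(dip) = 100 × sin 39°
t = 100 × 0.6293 = 62.932 m

62.9 m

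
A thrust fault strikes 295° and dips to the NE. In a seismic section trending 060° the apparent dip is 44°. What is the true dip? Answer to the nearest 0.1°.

The section is 55° from the strike.
tan(true dip) = tan 44° / sin 55° = 1.1789
true dip = arctan 1.1789 = 49.69°

49.7°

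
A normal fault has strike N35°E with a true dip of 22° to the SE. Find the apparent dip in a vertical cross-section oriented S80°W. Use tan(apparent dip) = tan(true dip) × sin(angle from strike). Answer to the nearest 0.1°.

15.9°

The strike is N35°E and the section trends S80°W; the acute angle between them is β = 45°.
tan α = tan 22° × sin 45° = 0.4040 × 0.7071 = 0.2857
apparent dip = arctan 0.2857 = 15.94°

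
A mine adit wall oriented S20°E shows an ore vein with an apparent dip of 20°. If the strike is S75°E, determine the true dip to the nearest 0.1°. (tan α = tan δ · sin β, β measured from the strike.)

β = acute angle between strike S75°E and section S20°E = 55°.
tan δ = tan α / sin β = tan 20° / sin 55° = 0.3640 / 0.8192 = 0.4443
true dip = arctan 0.4443 = 23.96°

24.0°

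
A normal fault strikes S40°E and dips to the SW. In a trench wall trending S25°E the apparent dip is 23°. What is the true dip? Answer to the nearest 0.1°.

β = acute angle between strike S40°E and section S25°E = 15°.
tan(true dip) = tan 23° / sin 15° = 1.6400
δ = arctan(1.6400) = 58.63°

58.6°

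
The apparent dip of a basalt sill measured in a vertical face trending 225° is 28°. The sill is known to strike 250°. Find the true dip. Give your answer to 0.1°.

51.5°

β = acute angle between strike 250° and section 225° = 25°.
tan δ = tan α / sin β = tan 28° / sin 25° = 0.5317 / 0.4226 = 1.2581
δ = arctan(1.2581) = 51.52°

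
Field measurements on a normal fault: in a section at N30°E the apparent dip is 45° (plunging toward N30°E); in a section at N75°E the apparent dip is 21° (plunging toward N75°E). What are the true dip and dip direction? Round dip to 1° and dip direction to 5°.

true dip 48°, dip direction 005°

Represent each trace as a vector plunging at its apparent dip toward its trend (east-north-up frame): v₁ = (0.354, 0.612, -0.707), v₂ = (0.902, 0.242, -0.358).
The plane normal is n = v₁ × v₂ ∝ (0.049, 0.511, 0.467).
Dip δ = arctan(|n_h|/n_z) = arctan(0.513/0.467) = 47.7°.
Dip direction = azimuth of (n_x, n_y) = atan2(0.049, 0.511) = 5°.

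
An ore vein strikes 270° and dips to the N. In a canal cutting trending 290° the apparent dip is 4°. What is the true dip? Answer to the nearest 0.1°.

The section is 20° from the strike.
tan(true dip) = tan 4° / sin 20° = 0.2045
δ = arctan(0.2045) = 11.56°

11.6°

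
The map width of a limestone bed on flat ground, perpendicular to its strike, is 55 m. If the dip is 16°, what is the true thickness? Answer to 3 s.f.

True thickness t = w · sin(dip) = 55 × sin 16°
t = 55 × 0.2756 = 15.160 m

15.2 m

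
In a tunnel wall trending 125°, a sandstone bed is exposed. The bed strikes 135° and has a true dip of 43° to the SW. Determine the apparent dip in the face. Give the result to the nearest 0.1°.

9.2°

The strike is 135° and the section trends 125°; the acute angle between them is β = 10°.
tan(apparent dip) = tan 43° · sin 10° = 0.1619
apparent dip = arctan 0.1619 = 9.20°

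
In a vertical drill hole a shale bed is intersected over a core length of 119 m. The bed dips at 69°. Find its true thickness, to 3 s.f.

True thickness t = h · cos(dip) = 119 × cos 69°
t = 119 × 0.3584 = 42.646 m

42.6 m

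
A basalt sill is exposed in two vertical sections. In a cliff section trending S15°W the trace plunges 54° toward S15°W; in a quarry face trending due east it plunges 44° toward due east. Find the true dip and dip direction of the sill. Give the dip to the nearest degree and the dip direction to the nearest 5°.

true dip 63°, dip direction 150°

Each apparent-dip line lies in the plane. As unit vectors (x east, y north, z up), v₁ plunges 54°→S15°W and v₂ plunges 44°→due east.
The plane normal is n = v₁ × v₂ ∝ (0.394, -0.688, 0.408).
True dip = arccos(n_z / |n|) = arccos(0.4580) = 62.7°.
The horizontal component of n points toward azimuth atan2(n_x, n_y) = 150°, the dip direction.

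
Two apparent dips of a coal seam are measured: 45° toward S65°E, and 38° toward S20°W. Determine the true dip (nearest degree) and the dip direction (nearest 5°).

true dip 51°, dip direction 150°

The two traces are lines in the plane: v₁ = (sin 115°·cos 45°, cos 115°·cos 45°, −sin 45°), v₂ = (sin 200°·cos 38°, cos 200°·cos 38°, −sin 38°).
The plane normal is n = v₁ × v₂ ∝ (0.340, -0.585, 0.555).
Dip δ = arctan(|n_h|/n_z) = arctan(0.677/0.555) = 50.6°.
Dip direction = atan2(0.340, -0.585) = 150° (azimuth of n's horizontal projection).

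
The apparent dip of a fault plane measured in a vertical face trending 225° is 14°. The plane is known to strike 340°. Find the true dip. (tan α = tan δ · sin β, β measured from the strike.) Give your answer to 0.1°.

β = acute angle between strike 340° and section 225° = 65°.
tan δ = tan α / sin β = tan 14° / sin 65° = 0.2493 / 0.9063 = 0.2751
δ = arctan(0.2751) = 15.38°

15.4°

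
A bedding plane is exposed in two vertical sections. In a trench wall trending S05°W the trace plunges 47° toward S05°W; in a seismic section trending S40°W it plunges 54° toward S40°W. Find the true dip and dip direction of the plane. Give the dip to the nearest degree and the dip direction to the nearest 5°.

Represent each trace as a vector plunging at its apparent dip toward its trend (east-north-up frame): v₁ = (-0.059, -0.679, -0.731), v₂ = (-0.378, -0.450, -0.809).
Cross product v₁ × v₂ gives the pole to the plane: n ∝ (-0.220, -0.228, 0.230).
Dip δ = arctan(|n_h|/n_z) = arctan(0.317/0.230) = 54.1°.
The horizontal component of n points toward azimuth atan2(n_x, n_y) = 224°, the dip direction.

true dip 54°, dip direction 225°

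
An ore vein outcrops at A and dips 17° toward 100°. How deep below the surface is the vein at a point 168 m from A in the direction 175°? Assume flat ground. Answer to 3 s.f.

13.3 m

The hole lies 75° from the dip direction, so the down-dip offset is 168 × cos 75° = 43.48 m.
Depth = down-dip offset × tan(dip) = 43.48 × tan 17° = 43.48 × 0.3057
Depth = 13.29 m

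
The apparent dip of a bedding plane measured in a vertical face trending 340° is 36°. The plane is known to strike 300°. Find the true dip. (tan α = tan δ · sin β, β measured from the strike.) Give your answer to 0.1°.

48.5°

The section is 40° from the strike.
tan δ = tan α / sin β = tan 36° / sin 40° = 0.7265 / 0.6428 = 1.1303
δ = arctan(1.1303) = 48.50°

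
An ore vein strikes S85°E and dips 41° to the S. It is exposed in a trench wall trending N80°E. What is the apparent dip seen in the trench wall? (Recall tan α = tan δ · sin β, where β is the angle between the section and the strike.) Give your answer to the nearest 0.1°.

12.7°

Angle between strike (S85°E) and section (N80°E): β = 15°.
tan(apparent dip) = tan 41° · sin 15° = 0.2250
α = arctan(0.2250) = 12.68°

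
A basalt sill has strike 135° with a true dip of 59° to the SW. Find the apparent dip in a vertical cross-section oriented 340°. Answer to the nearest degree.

The section lies 25° from the strike.
tan(apparent dip) = tan 59° · sin 25° = 0.7034
apparent dip = arctan 0.7034 = 35.12°

35°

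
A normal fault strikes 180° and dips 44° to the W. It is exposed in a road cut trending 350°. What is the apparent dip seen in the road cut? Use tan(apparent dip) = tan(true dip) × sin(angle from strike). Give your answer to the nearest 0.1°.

9.5°

Angle between strike (180°) and section (350°): β = 10°.
tan(apparent dip) = tan 44° · sin 10° = 0.1677
α = arctan(0.1677) = 9.52°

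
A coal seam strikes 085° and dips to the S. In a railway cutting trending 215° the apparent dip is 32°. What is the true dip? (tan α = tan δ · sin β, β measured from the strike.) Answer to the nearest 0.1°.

β = acute angle between strike 085° and section 215° = 50°.
tan(true dip) = tan 32° / sin 50° = 0.8157
δ = arctan(0.8157) = 39.20°

39.2°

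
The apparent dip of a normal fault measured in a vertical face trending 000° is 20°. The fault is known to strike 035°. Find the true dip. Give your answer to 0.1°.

32.4°

β = acute angle between strike 035° and section 000° = 35°.
tan δ = tan α / sin β = tan 20° / sin 35° = 0.3640 / 0.5736 = 0.6346
true dip = arctan 0.6346 = 32.40°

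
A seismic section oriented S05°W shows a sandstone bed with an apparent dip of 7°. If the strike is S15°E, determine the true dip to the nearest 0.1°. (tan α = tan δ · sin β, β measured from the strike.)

β = acute angle between strike S15°E and section S05°W = 20°.
tan δ = tan α / sin β = tan 7° / sin 20° = 0.1228 / 0.3420 = 0.3590
δ = arctan(0.3590) = 19.75°

19.7°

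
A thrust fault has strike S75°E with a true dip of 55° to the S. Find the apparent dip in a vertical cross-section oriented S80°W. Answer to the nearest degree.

Angle between strike (S75°E) and section (S80°W): β = 25°.
tan(apparent dip) = tan 55° · sin 25° = 0.6036
apparent dip = arctan 0.6036 = 31.11°

31°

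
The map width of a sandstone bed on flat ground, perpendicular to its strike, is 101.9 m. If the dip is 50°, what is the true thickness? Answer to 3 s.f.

78.1 m

True thickness t = w · sin(dip) = 101.9 × sin 50°
t = 101.9 × 0.7660 = 78.060 m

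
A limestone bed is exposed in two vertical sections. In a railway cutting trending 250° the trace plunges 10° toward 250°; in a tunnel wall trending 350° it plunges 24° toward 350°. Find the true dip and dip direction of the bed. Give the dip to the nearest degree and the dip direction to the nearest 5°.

true dip 27°, dip direction 320°

Each apparent-dip line lies in the plane. As unit vectors (x east, y north, z up), v₁ plunges 10°→250° and v₂ plunges 24°→350°.
Cross product v₁ × v₂ gives the pole to the plane: n ∝ (-0.293, 0.349, 0.886).
True dip = arccos(n_z / |n|) = arccos(0.8893) = 27.2°.
Dip direction = azimuth of (n_x, n_y) = atan2(-0.293, 0.349) = 320°.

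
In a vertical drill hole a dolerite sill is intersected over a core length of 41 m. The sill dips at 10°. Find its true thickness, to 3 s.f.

40.4 m

True thickness t = h · cos(dip) = 41 × cos 10°
t = 41 × 0.9848 = 40.377 m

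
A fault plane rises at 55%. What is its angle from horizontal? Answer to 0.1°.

tan θ = 55/100 = 0.5500
θ = arctan(0.5500) = 28.81°

28.8°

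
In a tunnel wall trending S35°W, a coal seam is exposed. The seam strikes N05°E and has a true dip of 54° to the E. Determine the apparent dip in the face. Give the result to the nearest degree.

The strike is N05°E and the section trends S35°W; the acute angle between them is β = 30°.
tan(apparent dip) = tan 54° · sin 30° = 0.6882
α = arctan(0.6882) = 34.54°

35°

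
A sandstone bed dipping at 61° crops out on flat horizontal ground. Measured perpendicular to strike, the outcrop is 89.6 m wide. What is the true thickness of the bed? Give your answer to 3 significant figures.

78.4 m

True thickness t = w · sin(dip) = 89.6 × sin 61°
t = 89.6 × 0.8746 = 78.366 m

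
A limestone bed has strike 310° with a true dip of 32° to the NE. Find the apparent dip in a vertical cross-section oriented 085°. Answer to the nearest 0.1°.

Angle between strike (310°) and section (085°): β = 45°.
tan α = tan 32° × sin 45° = 0.6249 × 0.7071 = 0.4418
α = arctan(0.4418) = 23.84°

23.8°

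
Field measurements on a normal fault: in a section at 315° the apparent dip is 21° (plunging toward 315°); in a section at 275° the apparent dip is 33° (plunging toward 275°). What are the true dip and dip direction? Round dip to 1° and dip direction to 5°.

true dip 34°, dip direction 260°

Each apparent-dip line lies in the plane. As unit vectors (x east, y north, z up), v₁ plunges 21°→315° and v₂ plunges 33°→275°.
The plane normal is n = v₁ × v₂ ∝ (-0.333, -0.060, 0.503).
Dip δ = arctan(|n_h|/n_z) = arctan(0.339/0.503) = 33.9°.
Dip direction = atan2(-0.333, -0.060) = 260° (azimuth of n's horizontal projection).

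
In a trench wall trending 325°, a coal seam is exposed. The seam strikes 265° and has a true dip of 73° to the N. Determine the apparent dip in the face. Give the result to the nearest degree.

71°

The strike is 265° and the section trends 325°; the acute angle between them is β = 60°.
tan(apparent dip) = tan 73° · sin 60° = 2.8326
apparent dip = arctan 2.8326 = 70.56°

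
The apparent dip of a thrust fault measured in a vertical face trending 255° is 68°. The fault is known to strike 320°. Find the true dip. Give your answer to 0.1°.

The section is 65° from the strike.
tan δ = tan α / sin β = tan 68° / sin 65° = 2.4751 / 0.9063 = 2.7310
δ = arctan(2.7310) = 69.89°

69.9°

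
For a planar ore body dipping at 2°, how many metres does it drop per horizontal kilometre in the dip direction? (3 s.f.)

34.9 m

drop per km = 1000 × tan 2° = 1000 × 0.0349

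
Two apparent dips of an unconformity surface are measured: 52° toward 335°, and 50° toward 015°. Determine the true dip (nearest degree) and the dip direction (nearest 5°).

Each apparent-dip line lies in the plane. As unit vectors (x east, y north, z up), v₁ plunges 52°→335° and v₂ plunges 50°→015°.
The plane normal is n = v₁ × v₂ ∝ (-0.062, 0.330, 0.254).
True dip = arccos(n_z / |n|) = arccos(0.6034) = 52.9°.
Dip direction = azimuth of (n_x, n_y) = atan2(-0.062, 0.330) = 349°.

true dip 53°, dip direction 350°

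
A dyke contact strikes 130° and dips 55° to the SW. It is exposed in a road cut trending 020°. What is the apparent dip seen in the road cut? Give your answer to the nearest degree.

The section lies 70° from the strike.
tan(apparent dip) = tan 55° · sin 70° = 1.3420
apparent dip = arctan 1.3420 = 53.31°

53°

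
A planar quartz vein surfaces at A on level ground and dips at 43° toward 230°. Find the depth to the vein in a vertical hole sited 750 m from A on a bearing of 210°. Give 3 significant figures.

The hole lies 20° from the dip direction, so the down-dip offset is 750 × cos 20° = 704.77 m.
Depth = down-dip offset × tan(dip) = 704.77 × tan 43° = 704.77 × 0.9325
Depth = 657.21 m

657 m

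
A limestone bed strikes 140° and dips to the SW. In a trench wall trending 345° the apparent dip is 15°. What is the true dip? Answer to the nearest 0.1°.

The section is 25° from the strike.
tan δ = tan α / sin β = tan 15° / sin 25° = 0.2679 / 0.4226 = 0.6340
δ = arctan(0.6340) = 32.38°

32.4°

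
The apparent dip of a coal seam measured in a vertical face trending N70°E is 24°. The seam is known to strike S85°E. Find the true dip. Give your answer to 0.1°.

46.5°

β = acute angle between strike S85°E and section N70°E = 25°.
tan(true dip) = tan 24° / sin 25° = 1.0535
true dip = arctan 1.0535 = 46.49°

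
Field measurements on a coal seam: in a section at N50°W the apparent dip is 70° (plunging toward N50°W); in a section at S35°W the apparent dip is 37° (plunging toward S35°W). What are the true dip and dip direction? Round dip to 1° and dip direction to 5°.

true dip 71°, dip direction 290°

The two traces are lines in the plane: v₁ = (sin 310°·cos 70°, cos 310°·cos 70°, −sin 70°), v₂ = (sin 215°·cos 37°, cos 215°·cos 37°, −sin 37°).
Cross product v₁ × v₂ gives the pole to the plane: n ∝ (-0.747, 0.273, 0.272).
tan δ = √(n_x²+n_y²)/n_z = 0.795/0.272, so δ = 71.1°.
Dip direction = atan2(-0.747, 0.273) = 290° (azimuth of n's horizontal projection).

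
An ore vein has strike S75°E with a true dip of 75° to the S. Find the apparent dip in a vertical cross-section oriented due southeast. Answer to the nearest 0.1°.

Angle between strike (S75°E) and section (due southeast): β = 30°.
tan α = tan 75° × sin 30° = 3.7321 × 0.5000 = 1.8660
α = arctan(1.8660) = 61.81°

61.8°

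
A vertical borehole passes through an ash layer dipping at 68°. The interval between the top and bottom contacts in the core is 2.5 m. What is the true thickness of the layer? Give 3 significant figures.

0.937 m

True thickness t = h · cos(dip) = 2.5 × cos 68°
t = 2.5 × 0.3746 = 0.937 m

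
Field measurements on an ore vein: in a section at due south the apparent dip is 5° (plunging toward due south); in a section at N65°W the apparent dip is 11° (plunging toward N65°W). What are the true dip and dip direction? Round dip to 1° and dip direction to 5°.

The two traces are lines in the plane: v₁ = (sin 180°·cos 5°, cos 180°·cos 5°, −sin 5°), v₂ = (sin 295°·cos 11°, cos 295°·cos 11°, −sin 11°).
n = v₁ × v₂ = (-0.226, -0.078, 0.886) (taken with n_z > 0).
True dip = arccos(n_z / |n|) = arccos(0.9655) = 15.1°.
The horizontal component of n points toward azimuth atan2(n_x, n_y) = 251°, the dip direction.

true dip 15°, dip direction 250°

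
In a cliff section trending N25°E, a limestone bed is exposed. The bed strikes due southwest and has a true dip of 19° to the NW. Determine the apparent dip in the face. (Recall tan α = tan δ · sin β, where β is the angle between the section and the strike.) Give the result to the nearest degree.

Angle between strike (due southwest) and section (N25°E): β = 20°.
tan(apparent dip) = tan 19° · sin 20° = 0.1178
α = arctan(0.1178) = 6.72°

7°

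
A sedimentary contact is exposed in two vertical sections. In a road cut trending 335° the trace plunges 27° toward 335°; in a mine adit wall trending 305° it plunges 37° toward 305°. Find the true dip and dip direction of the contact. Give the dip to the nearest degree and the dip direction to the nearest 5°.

true dip 39°, dip direction 285°

The two traces are lines in the plane: v₁ = (sin 335°·cos 27°, cos 335°·cos 27°, −sin 27°), v₂ = (sin 305°·cos 37°, cos 305°·cos 37°, −sin 37°).
Cross product v₁ × v₂ gives the pole to the plane: n ∝ (-0.278, 0.070, 0.356).
Dip δ = arctan(|n_h|/n_z) = arctan(0.287/0.356) = 38.9°.
The horizontal component of n points toward azimuth atan2(n_x, n_y) = 284°, the dip direction.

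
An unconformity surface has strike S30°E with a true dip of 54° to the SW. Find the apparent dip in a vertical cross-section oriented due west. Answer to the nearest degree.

50°

The section lies 60° from the strike.
tan α = tan 54° × sin 60° = 1.3764 × 0.8660 = 1.1920
α = arctan(1.1920) = 50.01°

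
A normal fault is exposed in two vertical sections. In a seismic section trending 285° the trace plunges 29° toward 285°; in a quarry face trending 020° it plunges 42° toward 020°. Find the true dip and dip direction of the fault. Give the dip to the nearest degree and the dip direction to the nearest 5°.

true dip 48°, dip direction 345°

Represent each trace as a vector plunging at its apparent dip toward its trend (east-north-up frame): v₁ = (-0.845, 0.226, -0.485), v₂ = (0.254, 0.698, -0.669).
The plane normal is n = v₁ × v₂ ∝ (-0.187, 0.689, 0.647).
True dip = arccos(n_z / |n|) = arccos(0.6720) = 47.8°.
Dip direction = azimuth of (n_x, n_y) = atan2(-0.187, 0.689) = 345°.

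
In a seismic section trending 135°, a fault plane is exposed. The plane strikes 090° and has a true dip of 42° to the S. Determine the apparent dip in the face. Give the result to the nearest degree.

Angle between strike (090°) and section (135°): β = 45°.
tan α = tan 42° × sin 45° = 0.9004 × 0.7071 = 0.6367
α = arctan(0.6367) = 32.48°

32°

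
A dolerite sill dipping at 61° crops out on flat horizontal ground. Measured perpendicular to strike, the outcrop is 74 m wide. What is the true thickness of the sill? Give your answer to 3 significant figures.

True thickness t = w · sin(dip) = 74 × sin 61°
t = 74 × 0.8746 = 64.722 m

64.7 m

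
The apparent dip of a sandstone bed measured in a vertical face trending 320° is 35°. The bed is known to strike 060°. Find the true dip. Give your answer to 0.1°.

35.4°

The section is 80° from the strike.
tan δ = tan α / sin β = tan 35° / sin 80° = 0.7002 / 0.9848 = 0.7110
δ = arctan(0.7110) = 35.41°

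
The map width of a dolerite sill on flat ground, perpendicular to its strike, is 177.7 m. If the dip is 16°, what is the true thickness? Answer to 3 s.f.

True thickness t = w · sin(dip) = 177.7 × sin 16°
t = 177.7 × 0.2756 = 48.981 m

49.0 m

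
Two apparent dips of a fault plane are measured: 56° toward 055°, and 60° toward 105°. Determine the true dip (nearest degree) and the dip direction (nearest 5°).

Each apparent-dip line lies in the plane. As unit vectors (x east, y north, z up), v₁ plunges 56°→055° and v₂ plunges 60°→105°.
The plane normal is n = v₁ × v₂ ∝ (0.385, 0.004, 0.214).
tan δ = √(n_x²+n_y²)/n_z = 0.385/0.214, so δ = 60.9°.
Dip direction = azimuth of (n_x, n_y) = atan2(0.385, 0.004) = 89°.

true dip 61°, dip direction 090°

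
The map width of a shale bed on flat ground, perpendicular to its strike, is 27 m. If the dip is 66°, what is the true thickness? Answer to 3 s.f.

24.7 m

True thickness t = w · sin(dip) = 27 × sin 66°
t = 27 × 0.9135 = 24.666 m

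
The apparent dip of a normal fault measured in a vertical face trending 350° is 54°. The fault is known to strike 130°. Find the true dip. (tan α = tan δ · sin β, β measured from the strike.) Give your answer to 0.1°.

β = acute angle between strike 130° and section 350° = 40°.
tan(true dip) = tan 54° / sin 40° = 2.1413
δ = arctan(2.1413) = 64.97°

65.0°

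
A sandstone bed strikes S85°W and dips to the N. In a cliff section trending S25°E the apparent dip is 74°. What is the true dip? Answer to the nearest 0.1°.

The section is 70° from the strike.
tan δ = tan α / sin β = tan 74° / sin 70° = 3.4874 / 0.9397 = 3.7112
δ = arctan(3.7112) = 74.92°

74.9°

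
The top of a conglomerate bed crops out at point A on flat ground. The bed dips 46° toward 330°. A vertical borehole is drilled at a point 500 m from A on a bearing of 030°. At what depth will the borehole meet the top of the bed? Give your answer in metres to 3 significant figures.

259 m

The hole lies 60° from the dip direction, so the down-dip offset is 500 × cos 60° = 250.00 m.
Depth = down-dip offset × tan(dip) = 250.00 × tan 46° = 250.00 × 1.0355
Depth = 258.88 m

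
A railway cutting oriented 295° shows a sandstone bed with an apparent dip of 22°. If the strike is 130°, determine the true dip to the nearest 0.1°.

57.4°

The section is 15° from the strike.
tan δ = tan α / sin β = tan 22° / sin 15° = 0.4040 / 0.2588 = 1.5610
true dip = arctan 1.5610 = 57.36°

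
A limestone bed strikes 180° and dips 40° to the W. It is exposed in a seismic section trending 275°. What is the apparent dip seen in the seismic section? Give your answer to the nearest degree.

40°

The strike is 180° and the section trends 275°; the acute angle between them is β = 85°.
tan α = tan 40° × sin 85° = 0.8391 × 0.9962 = 0.8359
α = arctan(0.8359) = 39.89°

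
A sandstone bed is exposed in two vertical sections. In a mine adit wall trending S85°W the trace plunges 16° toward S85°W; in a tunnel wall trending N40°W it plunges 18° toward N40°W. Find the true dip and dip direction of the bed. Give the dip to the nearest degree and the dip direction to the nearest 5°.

The two traces are lines in the plane: v₁ = (sin 265°·cos 16°, cos 265°·cos 16°, −sin 16°), v₂ = (sin 320°·cos 18°, cos 320°·cos 18°, −sin 18°).
n = v₁ × v₂ = (-0.227, 0.127, 0.749) (taken with n_z > 0).
Dip δ = arctan(|n_h|/n_z) = arctan(0.260/0.749) = 19.2°.
Dip direction = azimuth of (n_x, n_y) = atan2(-0.227, 0.127) = 299°.

true dip 19°, dip direction 300°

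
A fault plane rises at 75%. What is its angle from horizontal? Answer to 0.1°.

tan θ = 75/100 = 0.7500
θ = arctan(0.7500) = 36.87°

36.9°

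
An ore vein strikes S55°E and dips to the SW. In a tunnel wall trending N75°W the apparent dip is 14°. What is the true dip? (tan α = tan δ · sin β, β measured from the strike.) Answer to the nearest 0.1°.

The section is 20° from the strike.
tan(true dip) = tan 14° / sin 20° = 0.7290
true dip = arctan 0.7290 = 36.09°

36.1°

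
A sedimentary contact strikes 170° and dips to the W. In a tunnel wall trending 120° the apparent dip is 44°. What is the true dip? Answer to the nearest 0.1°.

51.6°

The section is 50° from the strike.
tan(true dip) = tan 44° / sin 50° = 1.2606
true dip = arctan 1.2606 = 51.58°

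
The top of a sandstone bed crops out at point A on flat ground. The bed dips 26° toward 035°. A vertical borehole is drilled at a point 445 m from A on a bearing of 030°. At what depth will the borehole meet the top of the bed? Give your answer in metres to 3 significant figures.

The hole lies 5° from the dip direction, so the down-dip offset is 445 × cos 5° = 443.31 m.
Depth = down-dip offset × tan(dip) = 443.31 × tan 26° = 443.31 × 0.4877
Depth = 216.22 m

216 m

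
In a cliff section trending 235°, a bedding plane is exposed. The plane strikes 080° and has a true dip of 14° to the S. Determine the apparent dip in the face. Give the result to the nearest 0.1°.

6.0°

The strike is 080° and the section trends 235°; the acute angle between them is β = 25°.
tan α = tan 14° × sin 25° = 0.2493 × 0.4226 = 0.1054
apparent dip = arctan 0.1054 = 6.02°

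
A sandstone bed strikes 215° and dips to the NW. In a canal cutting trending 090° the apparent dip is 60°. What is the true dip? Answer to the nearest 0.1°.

The section is 55° from the strike.
tan δ = tan α / sin β = tan 60° / sin 55° = 1.7321 / 0.8192 = 2.1144
true dip = arctan 2.1144 = 64.69°

64.7°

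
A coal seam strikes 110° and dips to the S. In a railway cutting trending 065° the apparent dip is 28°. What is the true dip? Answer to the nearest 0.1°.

36.9°

β = acute angle between strike 110° and section 065° = 45°.
tan δ = tan α / sin β = tan 28° / sin 45° = 0.5317 / 0.7071 = 0.7520
true dip = arctan 0.7520 = 36.94°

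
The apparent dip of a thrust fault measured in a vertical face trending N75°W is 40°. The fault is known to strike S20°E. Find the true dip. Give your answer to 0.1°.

45.7°

β = acute angle between strike S20°E and section N75°W = 55°.
tan δ = tan α / sin β = tan 40° / sin 55° = 0.8391 / 0.8192 = 1.0244
δ = arctan(1.0244) = 45.69°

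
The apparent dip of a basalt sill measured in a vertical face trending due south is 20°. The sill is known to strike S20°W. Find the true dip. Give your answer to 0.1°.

The section is 20° from the strike.
tan δ = tan α / sin β = tan 20° / sin 20° = 0.3640 / 0.3420 = 1.0642
δ = arctan(1.0642) = 46.78°

46.8°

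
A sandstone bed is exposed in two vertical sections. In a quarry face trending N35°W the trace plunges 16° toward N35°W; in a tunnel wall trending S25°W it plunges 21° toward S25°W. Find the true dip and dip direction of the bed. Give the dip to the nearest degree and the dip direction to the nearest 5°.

Represent each trace as a vector plunging at its apparent dip toward its trend (east-north-up frame): v₁ = (-0.551, 0.787, -0.276), v₂ = (-0.395, -0.846, -0.358).
n = v₁ × v₂ = (-0.515, -0.089, 0.777) (taken with n_z > 0).
tan δ = √(n_x²+n_y²)/n_z = 0.523/0.777, so δ = 33.9°.
Dip direction = atan2(-0.515, -0.089) = 260° (azimuth of n's horizontal projection).

true dip 34°, dip direction 260°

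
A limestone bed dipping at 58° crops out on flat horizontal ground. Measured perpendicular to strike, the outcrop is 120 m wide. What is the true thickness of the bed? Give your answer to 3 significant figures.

True thickness t = w · sin(dip) = 120 × sin 58°
t = 120 × 0.8480 = 101.766 m

102 m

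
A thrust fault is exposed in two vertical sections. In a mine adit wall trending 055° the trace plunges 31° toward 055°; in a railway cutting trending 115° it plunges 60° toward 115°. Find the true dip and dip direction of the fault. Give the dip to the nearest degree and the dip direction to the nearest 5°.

Each apparent-dip line lies in the plane. As unit vectors (x east, y north, z up), v₁ plunges 31°→055° and v₂ plunges 60°→115°.
The plane normal is n = v₁ × v₂ ∝ (0.535, -0.375, 0.371).
True dip = arccos(n_z / |n|) = arccos(0.4942) = 60.4°.
The horizontal component of n points toward azimuth atan2(n_x, n_y) = 125°, the dip direction.

true dip 60°, dip direction 125°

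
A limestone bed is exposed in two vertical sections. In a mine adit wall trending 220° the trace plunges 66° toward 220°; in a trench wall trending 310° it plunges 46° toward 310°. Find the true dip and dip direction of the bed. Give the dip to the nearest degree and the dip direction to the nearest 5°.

Represent each trace as a vector plunging at its apparent dip toward its trend (east-north-up frame): v₁ = (-0.261, -0.312, -0.914), v₂ = (-0.532, 0.447, -0.719).
Cross product v₁ × v₂ gives the pole to the plane: n ∝ (-0.632, -0.298, 0.283).
True dip = arccos(n_z / |n|) = arccos(0.3748) = 68.0°.
Dip direction = atan2(-0.632, -0.298) = 245° (azimuth of n's horizontal projection).

true dip 68°, dip direction 245°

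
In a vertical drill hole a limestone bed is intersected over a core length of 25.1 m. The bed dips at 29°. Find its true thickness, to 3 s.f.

True thickness t = h · cos(dip) = 25.1 × cos 29°
t = 25.1 × 0.8746 = 21.953 m

22.0 m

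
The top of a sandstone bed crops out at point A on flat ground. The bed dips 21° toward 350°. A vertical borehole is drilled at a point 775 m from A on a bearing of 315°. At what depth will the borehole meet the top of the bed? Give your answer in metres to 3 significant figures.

The hole lies 35° from the dip direction, so the down-dip offset is 775 × cos 35° = 634.84 m.
Depth = down-dip offset × tan(dip) = 634.84 × tan 21° = 634.84 × 0.3839
Depth = 243.69 m

244 m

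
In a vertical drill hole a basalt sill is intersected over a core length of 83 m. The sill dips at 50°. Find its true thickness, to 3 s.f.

53.4 m

True thickness t = h · cos(dip) = 83 × cos 50°
t = 83 × 0.6428 = 53.351 m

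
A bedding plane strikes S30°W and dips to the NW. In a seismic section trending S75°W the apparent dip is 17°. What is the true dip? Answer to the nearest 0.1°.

23.4°

The section is 45° from the strike.
tan(true dip) = tan 17° / sin 45° = 0.4324
true dip = arctan 0.4324 = 23.38°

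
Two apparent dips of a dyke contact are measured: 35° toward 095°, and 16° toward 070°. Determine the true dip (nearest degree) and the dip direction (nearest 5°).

true dip 47°, dip direction 145°

Represent each trace as a vector plunging at its apparent dip toward its trend (east-north-up frame): v₁ = (0.816, -0.071, -0.574), v₂ = (0.903, 0.329, -0.276).
The plane normal is n = v₁ × v₂ ∝ (0.208, -0.293, 0.333).
True dip = arccos(n_z / |n|) = arccos(0.6792) = 47.2°.
Dip direction = azimuth of (n_x, n_y) = atan2(0.208, -0.293) = 145°.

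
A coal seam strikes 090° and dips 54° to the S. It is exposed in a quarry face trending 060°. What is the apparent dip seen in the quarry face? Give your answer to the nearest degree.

Angle between strike (090°) and section (060°): β = 30°.
tan α = tan 54° × sin 30° = 1.3764 × 0.5000 = 0.6882
apparent dip = arctan 0.6882 = 34.54°

35°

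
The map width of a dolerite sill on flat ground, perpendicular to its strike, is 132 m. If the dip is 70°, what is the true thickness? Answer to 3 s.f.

124 m

True thickness t = w · sin(dip) = 132 × sin 70°
t = 132 × 0.9397 = 124.039 m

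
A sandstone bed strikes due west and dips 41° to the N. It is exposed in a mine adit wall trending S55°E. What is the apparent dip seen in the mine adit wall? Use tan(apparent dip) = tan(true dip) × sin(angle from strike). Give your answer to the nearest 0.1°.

26.5°

Angle between strike (due west) and section (S55°E): β = 35°.
tan α = tan 41° × sin 35° = 0.8693 × 0.5736 = 0.4986
apparent dip = arctan 0.4986 = 26.50°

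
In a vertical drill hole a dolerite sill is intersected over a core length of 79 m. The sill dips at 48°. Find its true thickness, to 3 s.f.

True thickness t = h · cos(dip) = 79 × cos 48°
t = 79 × 0.6691 = 52.861 m

52.9 m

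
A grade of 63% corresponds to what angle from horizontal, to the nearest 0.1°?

tan θ = 63/100 = 0.6300
θ = arctan(0.6300) = 32.21°

32.2°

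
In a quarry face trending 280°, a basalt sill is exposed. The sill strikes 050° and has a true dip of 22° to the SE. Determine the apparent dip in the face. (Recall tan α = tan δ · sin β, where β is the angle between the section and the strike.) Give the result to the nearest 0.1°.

The strike is 050° and the section trends 280°; the acute angle between them is β = 50°.
tan(apparent dip) = tan 22° · sin 50° = 0.3095
α = arctan(0.3095) = 17.20°

17.2°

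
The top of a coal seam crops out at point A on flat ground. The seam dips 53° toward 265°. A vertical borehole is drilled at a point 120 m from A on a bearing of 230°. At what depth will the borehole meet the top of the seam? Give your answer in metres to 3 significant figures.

130 m

The hole lies 35° from the dip direction, so the down-dip offset is 120 × cos 35° = 98.30 m.
Depth = down-dip offset × tan(dip) = 98.30 × tan 53° = 98.30 × 1.3270
Depth = 130.45 m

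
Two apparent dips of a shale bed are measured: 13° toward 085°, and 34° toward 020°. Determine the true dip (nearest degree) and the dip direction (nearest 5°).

Each apparent-dip line lies in the plane. As unit vectors (x east, y north, z up), v₁ plunges 13°→085° and v₂ plunges 34°→020°.
Cross product v₁ × v₂ gives the pole to the plane: n ∝ (0.128, 0.479, 0.732).
Dip δ = arctan(|n_h|/n_z) = arctan(0.496/0.732) = 34.1°.
Dip direction = atan2(0.128, 0.479) = 15° (azimuth of n's horizontal projection).

true dip 34°, dip direction 015°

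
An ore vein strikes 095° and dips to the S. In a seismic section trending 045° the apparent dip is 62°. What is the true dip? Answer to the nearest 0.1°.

67.8°

The section is 50° from the strike.
tan(true dip) = tan 62° / sin 50° = 2.4551
true dip = arctan 2.4551 = 67.84°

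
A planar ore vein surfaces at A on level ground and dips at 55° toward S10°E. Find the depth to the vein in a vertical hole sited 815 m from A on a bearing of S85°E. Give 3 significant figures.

The hole lies 75° from the dip direction, so the down-dip offset is 815 × cos 75° = 210.94 m.
Depth = down-dip offset × tan(dip) = 210.94 × tan 55° = 210.94 × 1.4281
Depth = 301.25 m

301 m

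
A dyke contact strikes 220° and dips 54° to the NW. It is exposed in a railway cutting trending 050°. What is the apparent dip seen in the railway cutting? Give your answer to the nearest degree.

13°

The section lies 10° from the strike.
tan α = tan 54° × sin 10° = 1.3764 × 0.1736 = 0.2390
apparent dip = arctan 0.2390 = 13.44°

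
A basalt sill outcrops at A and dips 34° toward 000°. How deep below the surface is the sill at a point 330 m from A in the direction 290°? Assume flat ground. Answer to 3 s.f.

76.1 m

The hole lies 70° from the dip direction, so the down-dip offset is 330 × cos 70° = 112.87 m.
Depth = down-dip offset × tan(dip) = 112.87 × tan 34° = 112.87 × 0.6745
Depth = 76.13 m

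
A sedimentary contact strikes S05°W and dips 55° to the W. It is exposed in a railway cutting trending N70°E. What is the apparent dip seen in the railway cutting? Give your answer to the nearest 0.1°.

The section lies 65° from the strike.
tan(apparent dip) = tan 55° · sin 65° = 1.2943
apparent dip = arctan 1.2943 = 52.31°

52.3°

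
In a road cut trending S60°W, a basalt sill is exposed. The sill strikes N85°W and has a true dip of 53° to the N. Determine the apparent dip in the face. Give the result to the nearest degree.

The section lies 35° from the strike.
tan(apparent dip) = tan 53° · sin 35° = 0.7612
apparent dip = arctan 0.7612 = 37.28°

37°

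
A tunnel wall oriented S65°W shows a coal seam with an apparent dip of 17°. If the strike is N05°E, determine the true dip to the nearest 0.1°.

19.4°

The section is 60° from the strike.
tan(true dip) = tan 17° / sin 60° = 0.3530
δ = arctan(0.3530) = 19.44°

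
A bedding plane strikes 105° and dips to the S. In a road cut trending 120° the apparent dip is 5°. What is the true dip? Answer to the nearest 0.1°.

18.7°

The section is 15° from the strike.
tan(true dip) = tan 5° / sin 15° = 0.3380
true dip = arctan 0.3380 = 18.68°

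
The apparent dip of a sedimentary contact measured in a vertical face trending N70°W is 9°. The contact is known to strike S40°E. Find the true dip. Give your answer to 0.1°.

17.6°

The section is 30° from the strike.
tan δ = tan α / sin β = tan 9° / sin 30° = 0.1584 / 0.5000 = 0.3168
δ = arctan(0.3168) = 17.58°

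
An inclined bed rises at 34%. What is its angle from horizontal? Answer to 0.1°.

tan θ = 34/100 = 0.3400
θ = arctan(0.3400) = 18.78°

18.8°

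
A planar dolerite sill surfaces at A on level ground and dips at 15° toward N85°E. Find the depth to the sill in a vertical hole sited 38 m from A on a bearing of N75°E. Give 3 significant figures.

10.0 m

The hole lies 10° from the dip direction, so the down-dip offset is 38 × cos 10° = 37.42 m.
Depth = down-dip offset × tan(dip) = 37.42 × tan 15° = 37.42 × 0.2679
Depth = 10.03 m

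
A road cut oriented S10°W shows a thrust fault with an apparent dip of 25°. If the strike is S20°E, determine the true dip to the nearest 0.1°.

β = acute angle between strike S20°E and section S10°W = 30°.
tan(true dip) = tan 25° / sin 30° = 0.9326
true dip = arctan 0.9326 = 43.00°

43.0°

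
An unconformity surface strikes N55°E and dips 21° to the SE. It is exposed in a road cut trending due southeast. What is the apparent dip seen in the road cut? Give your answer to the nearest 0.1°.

20.7°

Angle between strike (N55°E) and section (due southeast): β = 80°.
tan α = tan 21° × sin 80° = 0.3839 × 0.9848 = 0.3780
apparent dip = arctan 0.3780 = 20.71°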